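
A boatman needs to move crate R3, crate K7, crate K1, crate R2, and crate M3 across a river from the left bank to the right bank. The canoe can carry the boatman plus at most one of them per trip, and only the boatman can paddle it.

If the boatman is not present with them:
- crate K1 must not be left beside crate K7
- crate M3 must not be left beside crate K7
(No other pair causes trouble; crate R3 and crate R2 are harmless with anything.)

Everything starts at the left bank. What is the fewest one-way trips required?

Counting alone: the boatman can take at most 1 across per trip to the right bank, so moving all 5 needs at least 5 loaded trips out, with a return between consecutive ones — at least 9 crossings.
The safety rule pushes this higher. Following every safe sequence of crossings, the most of the 5 that can be at the right bank as the canoe arrives there on crossing 9 is 4 — never all 5.
So no plan with fewer than 11 crossings exists, and this one achieves 11:
1. Boatman goes to the right bank with crate K7.
2. Boatman goes back to the left bank alone.
3. Boatman goes to the right bank with crate R3.
4. Boatman goes back to the left bank alone.
5. Boatman goes to the right bank with crate K1.
6. Boatman goes back to the left bank with crate K7.
7. Boatman goes to the right bank with crate M3.
8. Boatman goes back to the left bank alone.
9. Boatman goes to the right bank with crate R2.
10. Boatman goes back to the left bank alone.
11. Boatman goes to the right bank with crate K7.

11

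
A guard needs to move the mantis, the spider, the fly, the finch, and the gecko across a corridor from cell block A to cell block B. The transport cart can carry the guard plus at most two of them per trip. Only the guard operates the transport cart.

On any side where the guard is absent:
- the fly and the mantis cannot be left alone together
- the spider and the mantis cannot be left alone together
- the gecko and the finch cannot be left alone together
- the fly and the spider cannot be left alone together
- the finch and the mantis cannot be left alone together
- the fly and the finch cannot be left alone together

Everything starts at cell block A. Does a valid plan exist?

No

Whatever the first load, the items left behind include a forbidden pair without the guard. No opening move is safe, so no plan exists.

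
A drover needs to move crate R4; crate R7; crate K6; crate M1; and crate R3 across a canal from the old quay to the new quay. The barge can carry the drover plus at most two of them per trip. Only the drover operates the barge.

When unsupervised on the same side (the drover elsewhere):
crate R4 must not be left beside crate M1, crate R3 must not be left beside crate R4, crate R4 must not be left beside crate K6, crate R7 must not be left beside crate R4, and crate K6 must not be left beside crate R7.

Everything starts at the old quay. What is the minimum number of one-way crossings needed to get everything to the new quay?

7

Counting alone: the drover can take at most 2 across per trip to the new quay, so moving all 5 needs at least 3 loaded trips out, with a return between consecutive ones — at least 5 crossings.
The safety rule pushes this higher. Following every safe sequence of crossings, the most of the 5 that can be at the new quay as the barge arrives there on crossing 5 is 4 — never all 5.
So no plan with fewer than 7 crossings exists, and this one achieves 7:
1. Drover goes to the new quay with crate R4 and crate R7.  [the old quay: crate K6, crate M1, crate R3 | the new quay: crate R4, crate R7]
2. Drover goes back to the old quay with crate R4.  [the old quay: crate K6, crate M1, crate R3, crate R4 | the new quay: crate R7]
3. Drover goes to the new quay with crate M1 and crate R4.  [the old quay: crate K6, crate R3 | the new quay: crate M1, crate R4, crate R7]
4. Drover goes back to the old quay with crate R4.  [the old quay: crate K6, crate R3, crate R4 | the new quay: crate M1, crate R7]
5. Drover goes to the new quay with crate R3 and crate R4.  [the old quay: crate K6 | the new quay: crate M1, crate R3, crate R4, crate R7]
6. Drover goes back to the old quay with crate R4.  [the old quay: crate K6, crate R4 | the new quay: crate M1, crate R3, crate R7]
7. Drover goes to the new quay with crate K6 and crate R4.  [the old quay: — | the new quay: crate K6, crate M1, crate R3, crate R4, crate R7]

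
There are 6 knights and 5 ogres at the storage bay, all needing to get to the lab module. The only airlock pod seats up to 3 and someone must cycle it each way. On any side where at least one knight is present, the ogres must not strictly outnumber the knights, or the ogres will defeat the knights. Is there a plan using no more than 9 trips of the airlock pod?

Yes — this plan uses 9 crossings (≤ 9):
1. 3 ogres → the lab module.  (the storage bay: 6K 2O; the lab module: 0K 3O)
2. 1 ogre ← the storage bay.  (the storage bay: 6K 3O; the lab module: 0K 2O)
3. 3 knights → the lab module.  (the storage bay: 3K 3O; the lab module: 3K 2O)
4. 1 knight ← the storage bay.  (the storage bay: 4K 3O; the lab module: 2K 2O)
5. 2 knights and 1 ogre → the lab module.  (the storage bay: 2K 2O; the lab module: 4K 3O)
6. 1 knight ← the storage bay.  (the storage bay: 3K 2O; the lab module: 3K 3O)
7. 2 knights and 1 ogre → the lab module.  (the storage bay: 1K 1O; the lab module: 5K 4O)
8. 1 knight ← the storage bay.  (the storage bay: 2K 1O; the lab module: 4K 4O)
9. 2 knights and 1 ogre → the lab module.  (the storage bay: 0K 0O; the lab module: 6K 5O)

Yes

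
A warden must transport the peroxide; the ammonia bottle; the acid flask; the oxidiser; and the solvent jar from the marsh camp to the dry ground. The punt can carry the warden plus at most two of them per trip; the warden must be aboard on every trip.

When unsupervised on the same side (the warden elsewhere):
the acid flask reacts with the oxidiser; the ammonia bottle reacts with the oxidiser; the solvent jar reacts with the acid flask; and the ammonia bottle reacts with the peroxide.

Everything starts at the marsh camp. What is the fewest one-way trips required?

Counting alone: the warden can take at most 2 across per trip to the dry ground, so moving all 5 needs at least 3 loaded trips out, with a return between consecutive ones — at least 5 crossings.
The safety rule pushes this higher. Following every safe sequence of crossings, the most of the 5 that can be at the dry ground as the punt arrives there on crossing 5 is 4 — never all 5.
So no plan with fewer than 7 crossings exists, and this one achieves 7:
1. Warden goes to the dry ground with the acid flask and the ammonia bottle.  [the marsh camp: the oxidiser, the peroxide, the solvent jar | the dry ground: the acid flask, the ammonia bottle]
2. Warden goes back to the marsh camp alone.  [the marsh camp: the oxidiser, the peroxide, the solvent jar | the dry ground: the acid flask, the ammonia bottle]
3. Warden goes to the dry ground with the peroxide.  [the marsh camp: the oxidiser, the solvent jar | the dry ground: the acid flask, the ammonia bottle, the peroxide]
4. Warden goes back to the marsh camp with the ammonia bottle.  [the marsh camp: the ammonia bottle, the oxidiser, the solvent jar | the dry ground: the acid flask, the peroxide]
5. Warden goes to the dry ground with the oxidiser and the solvent jar.  [the marsh camp: the ammonia bottle | the dry ground: the acid flask, the oxidiser, the peroxide, the solvent jar]
6. Warden goes back to the marsh camp with the acid flask.  [the marsh camp: the acid flask, the ammonia bottle | the dry ground: the oxidiser, the peroxide, the solvent jar]
7. Warden goes to the dry ground with the acid flask and the ammonia bottle.  [the marsh camp: — | the dry ground: the acid flask, the ammonia bottle, the oxidiser, the peroxide, the solvent jar]

7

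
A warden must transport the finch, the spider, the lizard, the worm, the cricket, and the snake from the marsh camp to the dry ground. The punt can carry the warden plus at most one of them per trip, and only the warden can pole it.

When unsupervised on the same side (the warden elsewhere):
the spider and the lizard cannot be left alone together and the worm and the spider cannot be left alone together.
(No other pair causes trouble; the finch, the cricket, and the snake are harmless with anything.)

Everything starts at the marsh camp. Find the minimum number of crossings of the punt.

Counting alone: the warden can take at most 1 across per trip to the dry ground, so moving all 6 needs at least 6 loaded trips out, with a return between consecutive ones — at least 11 crossings.
The safety rule pushes this higher. Following every safe sequence of crossings, the most of the 6 that can be at the dry ground as the punt arrives there on crossing 11 is 5 — never all 6.
So no plan with fewer than 13 crossings exists, and this one achieves 13:
1. Warden goes to the dry ground with the spider.
2. Warden goes back to the marsh camp alone.
3. Warden goes to the dry ground with the finch.
4. Warden goes back to the marsh camp alone.
5. Warden goes to the dry ground with the lizard.
6. Warden goes back to the marsh camp with the spider.
7. Warden goes to the dry ground with the worm.
8. Warden goes back to the marsh camp alone.
9. Warden goes to the dry ground with the cricket.
10. Warden goes back to the marsh camp alone.
11. Warden goes to the dry ground with the snake.
12. Warden goes back to the marsh camp alone.
13. Warden goes to the dry ground with the spider.

13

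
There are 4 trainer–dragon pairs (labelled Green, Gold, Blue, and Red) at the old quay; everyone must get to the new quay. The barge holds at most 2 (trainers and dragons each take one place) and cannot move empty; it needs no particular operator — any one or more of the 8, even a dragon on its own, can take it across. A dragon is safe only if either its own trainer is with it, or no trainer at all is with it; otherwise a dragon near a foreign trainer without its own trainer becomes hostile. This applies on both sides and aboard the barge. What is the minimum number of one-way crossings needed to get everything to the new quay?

impossible

Following every safe sequence of crossings from the start, the most of the 8 that can be at the new quay as the barge arrives there on crossings 1, 3, 5 is 2, 3, 4 respectively; the best ever achieved is 4 of 8.
From crossing 7 on, no configuration arises that was not already reachable earlier: only 44 distinct safe configurations (who is on which side, and where the barge is) can ever be reached, none of them has everyone across, and every continuation just revisits them. So no valid plan exists.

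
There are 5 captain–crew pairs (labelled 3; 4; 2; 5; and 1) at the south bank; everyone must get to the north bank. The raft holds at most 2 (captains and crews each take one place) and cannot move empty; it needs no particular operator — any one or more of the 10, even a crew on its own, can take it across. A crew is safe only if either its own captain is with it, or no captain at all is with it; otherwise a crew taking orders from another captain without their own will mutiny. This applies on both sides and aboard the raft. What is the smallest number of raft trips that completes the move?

impossible

Following every safe sequence of crossings from the start, the most of the 10 that can be at the north bank as the raft arrives there on crossings 1, 3, 5, 7 is 2, 3, 4, 5 respectively; the best ever achieved is 5 of 10.
From crossing 9 on, no configuration arises that was not already reachable earlier: only 82 distinct safe configurations (who is on which side, and where the raft is) can ever be reached, none of them has everyone across, and every continuation just revisits them. So no valid plan exists.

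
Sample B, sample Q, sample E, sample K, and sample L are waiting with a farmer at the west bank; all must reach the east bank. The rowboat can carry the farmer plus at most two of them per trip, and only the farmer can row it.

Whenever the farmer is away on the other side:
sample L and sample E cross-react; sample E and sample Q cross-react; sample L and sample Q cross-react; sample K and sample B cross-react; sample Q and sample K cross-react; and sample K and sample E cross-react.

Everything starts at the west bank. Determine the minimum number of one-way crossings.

impossible

Whatever the first load, the items left behind include a forbidden pair without the farmer. No opening move is safe, so no plan exists.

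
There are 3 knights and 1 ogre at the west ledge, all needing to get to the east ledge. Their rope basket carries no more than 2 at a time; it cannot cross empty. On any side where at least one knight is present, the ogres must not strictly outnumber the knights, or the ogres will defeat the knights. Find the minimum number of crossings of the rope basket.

Counting alone: each trip to the east ledge takes at most 2 across and each return brings at least 1 back, so after t trips out (and t−1 returns) at most 2t − (t−1) of the 4 are across; that first reaches 4 at t = 3, so at least 5 crossings are needed.
The plan below uses exactly 5 crossings, so it is optimal:
1. 1 knight and 1 ogre → the east ledge.  (the west ledge: 2K 0O; the east ledge: 1K 1O)
2. 1 ogre ← the west ledge.  (the west ledge: 2K 1O; the east ledge: 1K 0O)
3. 1 knight and 1 ogre → the east ledge.  (the west ledge: 1K 0O; the east ledge: 2K 1O)
4. 1 ogre ← the west ledge.  (the west ledge: 1K 1O; the east ledge: 2K 0O)
5. 1 knight and 1 ogre → the east ledge.  (the west ledge: 0K 0O; the east ledge: 3K 1O)

5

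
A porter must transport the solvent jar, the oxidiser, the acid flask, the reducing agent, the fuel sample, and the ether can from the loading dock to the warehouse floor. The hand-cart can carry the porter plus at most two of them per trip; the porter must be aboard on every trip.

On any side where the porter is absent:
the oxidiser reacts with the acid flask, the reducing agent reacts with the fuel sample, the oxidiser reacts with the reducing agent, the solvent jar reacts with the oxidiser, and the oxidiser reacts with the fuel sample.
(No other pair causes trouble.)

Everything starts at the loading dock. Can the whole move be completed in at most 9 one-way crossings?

Yes

Yes — this plan uses 9 crossings (≤ 9):
1. Porter goes to the warehouse floor with the oxidiser and the reducing agent.  [the loading dock: the acid flask, the ether can, the fuel sample, the solvent jar | the warehouse floor: the oxidiser, the reducing agent]
2. Porter goes back to the loading dock with the oxidiser.  [the loading dock: the acid flask, the ether can, the fuel sample, the oxidiser, the solvent jar | the warehouse floor: the reducing agent]
3. Porter goes to the warehouse floor with the oxidiser and the solvent jar.  [the loading dock: the acid flask, the ether can, the fuel sample | the warehouse floor: the oxidiser, the reducing agent, the solvent jar]
4. Porter goes back to the loading dock with the oxidiser.  [the loading dock: the acid flask, the ether can, the fuel sample, the oxidiser | the warehouse floor: the reducing agent, the solvent jar]
5. Porter goes to the warehouse floor with the acid flask and the oxidiser.  [the loading dock: the ether can, the fuel sample | the warehouse floor: the acid flask, the oxidiser, the reducing agent, the solvent jar]
6. Porter goes back to the loading dock with the oxidiser.  [the loading dock: the ether can, the fuel sample, the oxidiser | the warehouse floor: the acid flask, the reducing agent, the solvent jar]
7. Porter goes to the warehouse floor with the ether can and the oxidiser.  [the loading dock: the fuel sample | the warehouse floor: the acid flask, the ether can, the oxidiser, the reducing agent, the solvent jar]
8. Porter goes back to the loading dock with the oxidiser.  [the loading dock: the fuel sample, the oxidiser | the warehouse floor: the acid flask, the ether can, the reducing agent, the solvent jar]
9. Porter goes to the warehouse floor with the fuel sample and the oxidiser.  [the loading dock: — | the warehouse floor: the acid flask, the ether can, the fuel sample, the oxidiser, the reducing agent, the solvent jar]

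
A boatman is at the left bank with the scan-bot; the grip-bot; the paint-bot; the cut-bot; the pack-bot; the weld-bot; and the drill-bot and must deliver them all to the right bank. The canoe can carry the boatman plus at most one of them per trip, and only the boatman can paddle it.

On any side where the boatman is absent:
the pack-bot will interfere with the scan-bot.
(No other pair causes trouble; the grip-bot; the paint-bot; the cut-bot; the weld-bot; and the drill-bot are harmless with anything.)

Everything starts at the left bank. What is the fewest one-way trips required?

13

Counting alone: the boatman can take at most 1 across per trip to the right bank, so moving all 7 needs at least 7 loaded trips out, with a return between consecutive ones — at least 13 crossings.
The plan below uses exactly 13 crossings, so it is optimal:
1. Boatman goes to the right bank with the scan-bot.
2. Boatman goes back to the left bank alone.
3. Boatman goes to the right bank with the grip-bot.
4. Boatman goes back to the left bank alone.
5. Boatman goes to the right bank with the paint-bot.
6. Boatman goes back to the left bank alone.
7. Boatman goes to the right bank with the cut-bot.
8. Boatman goes back to the left bank alone.
9. Boatman goes to the right bank with the weld-bot.
10. Boatman goes back to the left bank alone.
11. Boatman goes to the right bank with the drill-bot.
12. Boatman goes back to the left bank alone.
13. Boatman goes to the right bank with the pack-bot.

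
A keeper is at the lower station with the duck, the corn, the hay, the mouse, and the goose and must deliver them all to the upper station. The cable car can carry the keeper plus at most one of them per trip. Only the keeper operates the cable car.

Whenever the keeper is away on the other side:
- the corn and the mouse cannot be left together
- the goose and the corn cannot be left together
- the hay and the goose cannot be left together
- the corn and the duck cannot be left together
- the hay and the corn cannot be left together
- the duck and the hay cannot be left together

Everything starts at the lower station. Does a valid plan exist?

Whatever the first load, the items left behind include a forbidden pair without the keeper. No opening move is safe, so no plan exists.

No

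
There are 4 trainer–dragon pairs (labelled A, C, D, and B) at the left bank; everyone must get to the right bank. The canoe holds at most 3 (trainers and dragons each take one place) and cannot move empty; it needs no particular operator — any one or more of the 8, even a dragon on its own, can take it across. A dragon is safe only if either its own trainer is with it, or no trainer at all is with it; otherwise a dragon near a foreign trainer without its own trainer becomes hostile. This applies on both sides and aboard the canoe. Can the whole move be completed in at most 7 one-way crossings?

Counting alone: each trip to the right bank takes at most 3 across and each return brings at least 1 back, so after t trips out (and t−1 returns) at most 3t − (t−1) of the 8 are across; that first reaches 8 at t = 4, so at least 7 crossings are needed.
The safety rule pushes this higher. Following every safe sequence of crossings, the most of the 8 that can be at the right bank as the canoe arrives there on crossing 7 is 7 — never all 8.
So the move cannot be finished within 7 crossings. (The shortest complete plan takes 9:)
1. dragon A and trainer A cross → the right bank.
2. trainer A crosses ← the left bank.
3. dragon C, trainer A, and trainer C cross → the right bank.
4. dragon A and trainer A cross ← the left bank.
5. trainer A, trainer B, and trainer D cross → the right bank.
6. dragon C crosses ← the left bank.
7. dragon A and dragon C cross → the right bank.
8. dragon A crosses ← the left bank.
9. dragon A, dragon B, and dragon D cross → the right bank.

No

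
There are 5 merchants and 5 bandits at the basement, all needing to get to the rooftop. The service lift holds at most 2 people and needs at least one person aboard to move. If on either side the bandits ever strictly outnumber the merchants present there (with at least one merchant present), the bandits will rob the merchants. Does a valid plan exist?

Following every safe sequence of crossings from the start, the most of the 10 that can be at the rooftop as the service lift arrives there on crossings 1, 3, 5, 7 is 2, 3, 4, 5 respectively; the best ever achieved is 5 of 10.
From crossing 9 on, no configuration arises that was not already reachable earlier: only 13 distinct safe configurations (who is on which side, and where the service lift is) can ever be reached, none of them has everyone across, and every continuation just revisits them. They are: 0 merchants + 0 bandits across (service lift back at the start); 0 merchants + 1 bandit across (service lift there); 0 merchants + 1 bandit across (service lift back at the start); 0 merchants + 2 bandits across (service lift there); 0 merchants + 2 bandits across (service lift back at the start); 0 merchants + 3 bandits across (service lift there); 0 merchants + 3 bandits across (service lift back at the start); 0 merchants + 4 bandits across (service lift there); 0 merchants + 4 bandits across (service lift back at the start); 0 merchants + 5 bandits across (service lift there); 1 merchant + 1 bandit across (service lift there); 1 merchant + 1 bandit across (service lift back at the start); 2 merchants + 2 bandits across (service lift there). So no valid plan exists.

No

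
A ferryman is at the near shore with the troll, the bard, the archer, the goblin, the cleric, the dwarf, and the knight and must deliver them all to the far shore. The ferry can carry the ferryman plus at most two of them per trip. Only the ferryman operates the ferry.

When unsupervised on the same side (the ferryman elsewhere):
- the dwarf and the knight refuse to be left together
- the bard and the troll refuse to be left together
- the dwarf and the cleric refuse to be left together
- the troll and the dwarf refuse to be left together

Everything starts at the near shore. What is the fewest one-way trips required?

Counting alone: the ferryman can take at most 2 across per trip to the far shore, so moving all 7 needs at least 4 loaded trips out, with a return between consecutive ones — at least 7 crossings.
The plan below uses exactly 7 crossings, so it is optimal:
1. Ferryman goes to the far shore with the dwarf and the troll.
2. Ferryman goes back to the near shore with the dwarf.
3. Ferryman goes to the far shore with the cleric and the knight.
4. Ferryman goes back to the near shore alone.
5. Ferryman goes to the far shore with the archer and the goblin.
6. Ferryman goes back to the near shore alone.
7. Ferryman goes to the far shore with the bard and the dwarf.

7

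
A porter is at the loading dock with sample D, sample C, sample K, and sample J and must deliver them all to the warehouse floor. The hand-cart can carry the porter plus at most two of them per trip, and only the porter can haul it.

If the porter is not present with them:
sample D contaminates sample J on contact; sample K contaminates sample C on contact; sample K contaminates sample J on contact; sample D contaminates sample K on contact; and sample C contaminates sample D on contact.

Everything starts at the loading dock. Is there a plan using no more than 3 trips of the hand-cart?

Counting alone: the porter can take at most 2 across per trip to the warehouse floor, so moving all 4 needs at least 2 loaded trips out, with a return between consecutive ones — at least 3 crossings.
The safety rule pushes this higher. Following every safe sequence of crossings, the most of the 4 that can be at the warehouse floor as the hand-cart arrives there on crossing 3 is 3 — never all 4.
So the move cannot be finished within 3 crossings. (The shortest complete plan takes 5:)
1. Porter goes to the warehouse floor with sample D and sample K.  [the loading dock: sample C, sample J | the warehouse floor: sample D, sample K]
2. Porter goes back to the loading dock with sample D.  [the loading dock: sample C, sample D, sample J | the warehouse floor: sample K]
3. Porter goes to the warehouse floor with sample C and sample J.  [the loading dock: sample D | the warehouse floor: sample C, sample J, sample K]
4. Porter goes back to the loading dock with sample K.  [the loading dock: sample D, sample K | the warehouse floor: sample C, sample J]
5. Porter goes to the warehouse floor with sample D and sample K.  [the loading dock: — | the warehouse floor: sample C, sample D, sample J, sample K]

No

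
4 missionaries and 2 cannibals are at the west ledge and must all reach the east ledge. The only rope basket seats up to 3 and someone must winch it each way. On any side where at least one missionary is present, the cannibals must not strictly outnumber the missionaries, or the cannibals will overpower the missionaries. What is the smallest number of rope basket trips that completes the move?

5

Counting alone: each trip to the east ledge takes at most 3 across and each return brings at least 1 back, so after t trips out (and t−1 returns) at most 3t − (t−1) of the 6 are across; that first reaches 6 at t = 3, so at least 5 crossings are needed.
The plan below uses exactly 5 crossings, so it is optimal:
1. 2 cannibals → the east ledge.  (the west ledge: 4M 0C; the east ledge: 0M 2C)
2. 1 cannibal ← the west ledge.  (the west ledge: 4M 1C; the east ledge: 0M 1C)
3. 2 missionaries and 1 cannibal → the east ledge.  (the west ledge: 2M 0C; the east ledge: 2M 2C)
4. 1 cannibal ← the west ledge.  (the west ledge: 2M 1C; the east ledge: 2M 1C)
5. 2 missionaries and 1 cannibal → the east ledge.  (the west ledge: 0M 0C; the east ledge: 4M 2C)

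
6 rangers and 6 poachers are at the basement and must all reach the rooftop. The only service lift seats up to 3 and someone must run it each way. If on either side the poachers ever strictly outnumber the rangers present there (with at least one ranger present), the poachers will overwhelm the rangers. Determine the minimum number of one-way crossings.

Following every safe sequence of crossings from the start, the most of the 12 that can be at the rooftop as the service lift arrives there on crossings 1, 3, 5 is 3, 5, 6 respectively; the best ever achieved is 6 of 12.
From crossing 7 on, no configuration arises that was not already reachable earlier: only 17 distinct safe configurations (who is on which side, and where the service lift is) can ever be reached, none of them has everyone across, and every continuation just revisits them. They are: 0 rangers + 0 poachers across (service lift back at the start); 0 rangers + 1 poacher across (service lift there); 0 rangers + 1 poacher across (service lift back at the start); 0 rangers + 2 poachers across (service lift there); 0 rangers + 2 poachers across (service lift back at the start); 0 rangers + 3 poachers across (service lift there); 0 rangers + 3 poachers across (service lift back at the start); 0 rangers + 4 poachers across (service lift there); 0 rangers + 4 poachers across (service lift back at the start); 0 rangers + 5 poachers across (service lift there); 0 rangers + 5 poachers across (service lift back at the start); 0 rangers + 6 poachers across (service lift there); 1 ranger + 1 poacher across (service lift there); 1 ranger + 1 poacher across (service lift back at the start); 2 rangers + 2 poachers across (service lift there); 2 rangers + 2 poachers across (service lift back at the start); 3 rangers + 3 poachers across (service lift there). So no valid plan exists.

impossible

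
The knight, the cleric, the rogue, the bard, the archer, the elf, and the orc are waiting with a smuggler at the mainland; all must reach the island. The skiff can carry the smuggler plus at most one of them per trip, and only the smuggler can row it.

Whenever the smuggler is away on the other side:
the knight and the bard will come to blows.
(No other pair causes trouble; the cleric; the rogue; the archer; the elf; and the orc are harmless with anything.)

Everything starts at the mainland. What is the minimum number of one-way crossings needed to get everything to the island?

13

Counting alone: the smuggler can take at most 1 across per trip to the island, so moving all 7 needs at least 7 loaded trips out, with a return between consecutive ones — at least 13 crossings.
The plan below uses exactly 13 crossings, so it is optimal:
1. Smuggler goes to the island with the knight.
2. Smuggler goes back to the mainland alone.
3. Smuggler goes to the island with the cleric.
4. Smuggler goes back to the mainland alone.
5. Smuggler goes to the island with the rogue.
6. Smuggler goes back to the mainland alone.
7. Smuggler goes to the island with the archer.
8. Smuggler goes back to the mainland alone.
9. Smuggler goes to the island with the elf.
10. Smuggler goes back to the mainland alone.
11. Smuggler goes to the island with the orc.
12. Smuggler goes back to the mainland alone.
13. Smuggler goes to the island with the bard.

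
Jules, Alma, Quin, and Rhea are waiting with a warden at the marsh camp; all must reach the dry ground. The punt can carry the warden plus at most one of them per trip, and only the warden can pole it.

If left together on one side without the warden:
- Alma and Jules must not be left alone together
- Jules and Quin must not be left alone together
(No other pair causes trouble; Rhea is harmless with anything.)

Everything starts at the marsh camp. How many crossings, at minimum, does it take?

9

Counting alone: the warden can take at most 1 across per trip to the dry ground, so moving all 4 needs at least 4 loaded trips out, with a return between consecutive ones — at least 7 crossings.
The safety rule pushes this higher. Following every safe sequence of crossings, the most of the 4 that can be at the dry ground as the punt arrives there on crossing 7 is 3 — never all 4.
So no plan with fewer than 9 crossings exists, and this one achieves 9:
1. Warden goes to the dry ground with Jules.  [the marsh camp: Alma, Quin, Rhea | the dry ground: Jules]
2. Warden goes back to the marsh camp alone.  [the marsh camp: Alma, Quin, Rhea | the dry ground: Jules]
3. Warden goes to the dry ground with Alma.  [the marsh camp: Quin, Rhea | the dry ground: Alma, Jules]
4. Warden goes back to the marsh camp with Jules.  [the marsh camp: Jules, Quin, Rhea | the dry ground: Alma]
5. Warden goes to the dry ground with Quin.  [the marsh camp: Jules, Rhea | the dry ground: Alma, Quin]
6. Warden goes back to the marsh camp alone.  [the marsh camp: Jules, Rhea | the dry ground: Alma, Quin]
7. Warden goes to the dry ground with Rhea.  [the marsh camp: Jules | the dry ground: Alma, Quin, Rhea]
8. Warden goes back to the marsh camp alone.  [the marsh camp: Jules | the dry ground: Alma, Quin, Rhea]
9. Warden goes to the dry ground with Jules.  [the marsh camp: — | the dry ground: Alma, Jules, Quin, Rhea]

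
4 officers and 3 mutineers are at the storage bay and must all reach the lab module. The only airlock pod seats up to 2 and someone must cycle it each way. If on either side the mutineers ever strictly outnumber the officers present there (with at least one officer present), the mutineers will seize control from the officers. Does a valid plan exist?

1. 2 mutineers → the lab module.  (the storage bay: 4O 1M; the lab module: 0O 2M)
2. 1 mutineer ← the storage bay.  (the storage bay: 4O 2M; the lab module: 0O 1M)
3. 2 mutineers → the lab module.  (the storage bay: 4O 0M; the lab module: 0O 3M)
4. 1 mutineer ← the storage bay.  (the storage bay: 4O 1M; the lab module: 0O 2M)
5. 2 officers → the lab module.  (the storage bay: 2O 1M; the lab module: 2O 2M)
6. 1 mutineer ← the storage bay.  (the storage bay: 2O 2M; the lab module: 2O 1M)
7. 1 officer and 1 mutineer → the lab module.  (the storage bay: 1O 1M; the lab module: 3O 2M)
8. 1 officer ← the storage bay.  (the storage bay: 2O 1M; the lab module: 2O 2M)
9. 1 officer and 1 mutineer → the lab module.  (the storage bay: 1O 0M; the lab module: 3O 3M)
10. 1 mutineer ← the storage bay.  (the storage bay: 1O 1M; the lab module: 3O 2M)
11. 1 officer and 1 mutineer → the lab module.  (the storage bay: 0O 0M; the lab module: 4O 3M)

Yes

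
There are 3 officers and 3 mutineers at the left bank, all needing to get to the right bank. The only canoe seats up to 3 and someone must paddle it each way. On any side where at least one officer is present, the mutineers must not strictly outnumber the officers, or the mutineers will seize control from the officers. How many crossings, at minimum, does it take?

5

Counting alone: each trip to the right bank takes at most 3 across and each return brings at least 1 back, so after t trips out (and t−1 returns) at most 3t − (t−1) of the 6 are across; that first reaches 6 at t = 3, so at least 5 crossings are needed.
The plan below uses exactly 5 crossings, so it is optimal:
1. 2 mutineers → the right bank.  (the left bank: 3O 1M; the right bank: 0O 2M)
2. 1 mutineer ← the left bank.  (the left bank: 3O 2M; the right bank: 0O 1M)
3. 3 officers → the right bank.  (the left bank: 0O 2M; the right bank: 3O 1M)
4. 1 mutineer ← the left bank.  (the left bank: 0O 3M; the right bank: 3O 0M)
5. 3 mutineers → the right bank.  (the left bank: 0O 0M; the right bank: 3O 3M)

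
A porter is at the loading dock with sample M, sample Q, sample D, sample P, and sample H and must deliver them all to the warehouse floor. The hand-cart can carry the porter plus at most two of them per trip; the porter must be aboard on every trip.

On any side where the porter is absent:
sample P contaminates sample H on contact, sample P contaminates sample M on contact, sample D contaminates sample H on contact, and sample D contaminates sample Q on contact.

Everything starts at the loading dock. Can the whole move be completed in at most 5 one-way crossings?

Counting alone: the porter can take at most 2 across per trip to the warehouse floor, so moving all 5 needs at least 3 loaded trips out, with a return between consecutive ones — at least 5 crossings.
The safety rule pushes this higher. Following every safe sequence of crossings, the most of the 5 that can be at the warehouse floor as the hand-cart arrives there on crossing 5 is 4 — never all 5.
So the move cannot be finished within 5 crossings. (The shortest complete plan takes 7:)
1. Porter goes to the warehouse floor with sample D and sample P.
2. Porter goes back to the loading dock alone.
3. Porter goes to the warehouse floor with sample M.
4. Porter goes back to the loading dock with sample P.
5. Porter goes to the warehouse floor with sample H and sample Q.
6. Porter goes back to the loading dock with sample D.
7. Porter goes to the warehouse floor with sample D and sample P.

No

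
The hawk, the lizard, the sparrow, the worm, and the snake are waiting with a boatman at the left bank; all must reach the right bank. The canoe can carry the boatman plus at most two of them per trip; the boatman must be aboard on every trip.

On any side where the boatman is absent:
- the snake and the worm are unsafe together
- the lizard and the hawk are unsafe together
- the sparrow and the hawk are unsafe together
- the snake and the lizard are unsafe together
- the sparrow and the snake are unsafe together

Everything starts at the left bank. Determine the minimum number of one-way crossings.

Counting alone: the boatman can take at most 2 across per trip to the right bank, so moving all 5 needs at least 3 loaded trips out, with a return between consecutive ones — at least 5 crossings.
The safety rule pushes this higher. Following every safe sequence of crossings, the most of the 5 that can be at the right bank as the canoe arrives there on crossing 5 is 4 — never all 5.
So no plan with fewer than 7 crossings exists, and this one achieves 7:
1. Boatman goes to the right bank with the hawk and the snake.  [the left bank: the lizard, the sparrow, the worm | the right bank: the hawk, the snake]
2. Boatman goes back to the left bank alone.  [the left bank: the lizard, the sparrow, the worm | the right bank: the hawk, the snake]
3. Boatman goes to the right bank with the lizard.  [the left bank: the sparrow, the worm | the right bank: the hawk, the lizard, the snake]
4. Boatman goes back to the left bank with the hawk and the snake.  [the left bank: the hawk, the snake, the sparrow, the worm | the right bank: the lizard]
5. Boatman goes to the right bank with the sparrow and the worm.  [the left bank: the hawk, the snake | the right bank: the lizard, the sparrow, the worm]
6. Boatman goes back to the left bank alone.  [the left bank: the hawk, the snake | the right bank: the lizard, the sparrow, the worm]
7. Boatman goes to the right bank with the hawk and the snake.  [the left bank: — | the right bank: the hawk, the lizard, the snake, the sparrow, the worm]

7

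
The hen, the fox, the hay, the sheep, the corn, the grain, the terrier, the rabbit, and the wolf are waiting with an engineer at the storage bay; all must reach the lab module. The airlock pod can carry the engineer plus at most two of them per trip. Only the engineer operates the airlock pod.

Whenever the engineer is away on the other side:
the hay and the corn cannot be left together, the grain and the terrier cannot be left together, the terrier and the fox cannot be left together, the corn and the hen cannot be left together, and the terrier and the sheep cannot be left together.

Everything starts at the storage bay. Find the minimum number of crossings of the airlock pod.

11

Counting alone: the engineer can take at most 2 across per trip to the lab module, so moving all 9 needs at least 5 loaded trips out, with a return between consecutive ones — at least 9 crossings.
The safety rule pushes this higher. Following every safe sequence of crossings, the most of the 9 that can be at the lab module as the airlock pod arrives there on crossing 9 is 8 — never all 9.
So no plan with fewer than 11 crossings exists, and this one achieves 11:
1. Engineer goes to the lab module with the corn and the terrier.
2. Engineer goes back to the storage bay alone.
3. Engineer goes to the lab module with the hen.
4. Engineer goes back to the storage bay with the corn.
5. Engineer goes to the lab module with the fox and the hay.
6. Engineer goes back to the storage bay with the terrier.
7. Engineer goes to the lab module with the grain and the sheep.
8. Engineer goes back to the storage bay alone.
9. Engineer goes to the lab module with the rabbit and the wolf.
10. Engineer goes back to the storage bay alone.
11. Engineer goes to the lab module with the corn and the terrier.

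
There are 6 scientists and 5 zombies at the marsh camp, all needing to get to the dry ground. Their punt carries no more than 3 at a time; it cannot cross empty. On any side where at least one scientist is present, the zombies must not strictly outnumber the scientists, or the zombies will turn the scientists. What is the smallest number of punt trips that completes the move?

9

Counting alone: each trip to the dry ground takes at most 3 across and each return brings at least 1 back, so after t trips out (and t−1 returns) at most 3t − (t−1) of the 11 are across; that first reaches 11 at t = 5, so at least 9 crossings are needed.
The plan below uses exactly 9 crossings, so it is optimal:
1. 3 zombies → the dry ground.  (the marsh camp: 6S 2Z; the dry ground: 0S 3Z)
2. 1 zombie ← the marsh camp.  (the marsh camp: 6S 3Z; the dry ground: 0S 2Z)
3. 3 scientists → the dry ground.  (the marsh camp: 3S 3Z; the dry ground: 3S 2Z)
4. 1 scientist ← the marsh camp.  (the marsh camp: 4S 3Z; the dry ground: 2S 2Z)
5. 2 scientists and 1 zombie → the dry ground.  (the marsh camp: 2S 2Z; the dry ground: 4S 3Z)
6. 1 scientist ← the marsh camp.  (the marsh camp: 3S 2Z; the dry ground: 3S 3Z)
7. 2 scientists and 1 zombie → the dry ground.  (the marsh camp: 1S 1Z; the dry ground: 5S 4Z)
8. 1 scientist ← the marsh camp.  (the marsh camp: 2S 1Z; the dry ground: 4S 4Z)
9. 2 scientists and 1 zombie → the dry ground.  (the marsh camp: 0S 0Z; the dry ground: 6S 5Z)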